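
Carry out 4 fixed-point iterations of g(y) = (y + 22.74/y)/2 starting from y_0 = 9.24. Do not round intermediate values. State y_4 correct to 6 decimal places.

y_1 = g(9.240000) = 5.850519
y_2 = g(5.850519) = 4.868677
y_3 = g(4.868677) = 4.769675
y_4 = g(4.769675) = 4.768648

4.768648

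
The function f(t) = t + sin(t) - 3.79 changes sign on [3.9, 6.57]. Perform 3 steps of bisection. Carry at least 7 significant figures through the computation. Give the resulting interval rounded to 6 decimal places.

f(3.900000) = -0.577766, f(6.570000) = 3.062898 (opposite signs)
step 1: m = 5.235000, f(m) = 0.578481 > 0 → root in [3.900000, 5.235000]
step 2: m = 4.567500, f(m) = -0.212022 < 0 → root in [4.567500, 5.235000]
step 3: m = 4.901250, f(m) = 0.129031 > 0 → root in [4.567500, 4.901250]

[4.567500, 4.901250]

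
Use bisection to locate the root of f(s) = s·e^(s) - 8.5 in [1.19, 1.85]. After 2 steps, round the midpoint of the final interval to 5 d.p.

f(1.190000) = -4.588373, f(1.850000) = 3.265666 (opposite signs)
step 1: m = 1.520000, f(m) = -1.550218 < 0 → root in [1.520000, 1.850000]
step 2: m = 1.685000, f(m) = 0.586280 > 0 → root in [1.520000, 1.685000]
Midpoint of [1.520000, 1.685000] = 1.602500

1.60250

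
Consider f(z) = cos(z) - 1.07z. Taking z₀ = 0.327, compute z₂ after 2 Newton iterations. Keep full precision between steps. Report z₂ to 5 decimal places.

0.70969

Newton update: z ← z − f(z)/f'(z).
f'(z) = -sin(z) - 1.07
z_0 = 0.327000: f = 0.597120, f' = -1.391203 → z_1 = 0.327000 - (0.597120)/(-1.391203) = 0.756211
z_1 = 0.756211: f = -0.081705, f' = -1.756170 → z_2 = 0.756211 - (-0.081705)/(-1.756170) = 0.709687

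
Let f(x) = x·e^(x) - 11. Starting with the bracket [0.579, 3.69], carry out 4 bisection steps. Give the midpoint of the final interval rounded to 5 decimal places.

f(0.579000) = -9.966917, f(3.690000) = 136.765485 (opposite signs)
step 1: m = 2.134500, f(m) = 7.042542 > 0 → root in [0.579000, 2.134500]
step 2: m = 1.356750, f(m) = -5.730992 < 0 → root in [1.356750, 2.134500]
step 3: m = 1.745625, f(m) = -0.998474 < 0 → root in [1.745625, 2.134500]
step 4: m = 1.940063, f(m) = 2.501256 > 0 → root in [1.745625, 1.940063]
Midpoint of [1.745625, 1.940063] = 1.842844

1.84284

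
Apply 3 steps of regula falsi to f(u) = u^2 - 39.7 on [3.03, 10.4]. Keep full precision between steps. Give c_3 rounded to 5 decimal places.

f(3.030000) = -30.519100, f(10.400000) = 68.460000
step 1: c = 5.302457, f(c) = -11.583948 < 0 → new bracket [5.302457, 10.400000]
step 2: c = 6.040173, f(c) = -3.216313 < 0 → new bracket [6.040173, 10.400000]
step 3: c = 6.235810, f(c) = -0.814671 < 0 → new bracket [6.235810, 10.400000]

6.23581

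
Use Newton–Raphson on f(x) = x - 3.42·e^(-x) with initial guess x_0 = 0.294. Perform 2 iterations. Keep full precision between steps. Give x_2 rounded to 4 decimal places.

f'(x) = 1 + 3.42·e^(-x)
x_0 = 0.294000: f = -2.254846, f' = 3.548846 → x_1 = 0.294000 - (-2.254846)/(3.548846) = 0.929374
x_1 = 0.929374: f = -0.420844, f' = 2.350218 → x_2 = 0.929374 - (-0.420844)/(2.350218) = 1.108440

1.1084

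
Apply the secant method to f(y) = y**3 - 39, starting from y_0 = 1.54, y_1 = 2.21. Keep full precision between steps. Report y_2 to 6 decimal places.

4.856203

f(y_0) = -35.347736, f(y_1) = -28.206139
y_2 = 2.210000 - (-28.206139)·(2.210000 - 1.540000)/(-28.206139 - (-35.347736)) = 4.856203; f(y_2) = 75.522393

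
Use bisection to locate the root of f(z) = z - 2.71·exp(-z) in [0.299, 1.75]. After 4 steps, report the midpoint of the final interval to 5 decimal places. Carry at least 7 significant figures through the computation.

f(0.299000) = -1.710626, f(1.750000) = 1.279073 (opposite signs)
step 1: m = 1.024500, f(m) = 0.051675 > 0 → root in [0.299000, 1.024500]
step 2: m = 0.661750, f(m) = -0.736468 < 0 → root in [0.661750, 1.024500]
step 3: m = 0.843125, f(m) = -0.323160 < 0 → root in [0.843125, 1.024500]
step 4: m = 0.933812, f(m) = -0.131359 < 0 → root in [0.933812, 1.024500]
Midpoint of [0.933812, 1.024500] = 0.979156

0.97916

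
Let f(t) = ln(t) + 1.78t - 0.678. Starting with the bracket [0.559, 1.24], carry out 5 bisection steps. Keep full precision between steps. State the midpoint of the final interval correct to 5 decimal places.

0.63348

f(0.559000) = -0.264586, f(1.240000) = 1.744311 (opposite signs)
step 1: m = 0.899500, f(m) = 0.817194 > 0 → root in [0.559000, 0.899500]
step 2: m = 0.729250, f(m) = 0.304326 > 0 → root in [0.559000, 0.729250]
step 3: m = 0.644125, f(m) = 0.028680 > 0 → root in [0.559000, 0.644125]
step 4: m = 0.601562, f(m) = -0.115444 < 0 → root in [0.601562, 0.644125]
step 5: m = 0.622844, f(m) = -0.042798 < 0 → root in [0.622844, 0.644125]
Midpoint of [0.622844, 0.644125] = 0.633484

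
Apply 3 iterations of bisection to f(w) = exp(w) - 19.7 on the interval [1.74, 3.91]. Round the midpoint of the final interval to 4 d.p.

f(1.740000) = -14.002657, f(3.910000) = 30.198952 (opposite signs)
step 1: m = 2.825000, f(m) = -2.839055 < 0 → root in [2.825000, 3.910000]
step 2: m = 3.367500, f(m) = 9.305922 > 0 → root in [2.825000, 3.367500]
step 3: m = 3.096250, f(m) = 2.414865 > 0 → root in [2.825000, 3.096250]
Midpoint of [2.825000, 3.096250] = 2.960625

2.9606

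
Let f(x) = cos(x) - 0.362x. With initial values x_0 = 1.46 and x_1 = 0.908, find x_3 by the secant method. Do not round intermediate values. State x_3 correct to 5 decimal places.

f(x_0) = -0.417950, f(x_1) = 0.286628
x_2 = 0.908000 - (0.286628)·(0.908000 - 1.460000)/(0.286628 - (-0.417950)) = 1.132558; f(x_2) = 0.014359
x_3 = 1.132558 - (0.014359)·(1.132558 - 0.908000)/(0.014359 - (0.286628)) = 1.144401; f(x_3) = -0.000681

1.14440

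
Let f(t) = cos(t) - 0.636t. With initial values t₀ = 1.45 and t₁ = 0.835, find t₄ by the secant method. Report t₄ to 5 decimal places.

f(t_0) = -0.801697, f(t_1) = 0.140118
t_2 = 0.835000 - (0.140118)·(0.835000 - 1.450000)/(0.140118 - (-0.801697)) = 0.926496; f(t_2) = 0.011388
t_3 = 0.926496 - (0.011388)·(0.926496 - 0.835000)/(0.011388 - (0.140118)) = 0.934590; f(t_3) = -0.000251
t_4 = 0.934590 - (-0.000251)·(0.934590 - 0.926496)/(-0.000251 - (0.011388)) = 0.934415; f(t_4) = 0.000000

0.93442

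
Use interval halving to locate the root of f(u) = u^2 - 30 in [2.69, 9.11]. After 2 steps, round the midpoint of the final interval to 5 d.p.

f(2.690000) = -22.763900, f(9.110000) = 52.992100 (opposite signs)
step 1: m = 5.900000, f(m) = 4.810000 > 0 → root in [2.690000, 5.900000]
step 2: m = 4.295000, f(m) = -11.552975 < 0 → root in [4.295000, 5.900000]
Midpoint of [4.295000, 5.900000] = 5.097500

5.09750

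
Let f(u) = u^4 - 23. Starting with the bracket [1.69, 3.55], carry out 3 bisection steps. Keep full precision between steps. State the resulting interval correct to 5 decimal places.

[2.15500, 2.38750]

f(1.690000) = -14.842693, f(3.550000) = 135.823006 (opposite signs)
step 1: m = 2.620000, f(m) = 24.119987 > 0 → root in [1.690000, 2.620000]
step 2: m = 2.155000, f(m) = -1.433032 < 0 → root in [2.155000, 2.620000]
step 3: m = 2.387500, f(m) = 9.491781 > 0 → root in [2.155000, 2.387500]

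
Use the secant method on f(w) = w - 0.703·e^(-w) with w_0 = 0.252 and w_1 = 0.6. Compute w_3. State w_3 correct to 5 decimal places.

0.44869

f(w_0) = -0.294403, f(w_1) = 0.214185
w_2 = 0.600000 - (0.214185)·(0.600000 - 0.252000)/(0.214185 - (-0.294403)) = 0.453444; f(w_2) = 0.006733
w_3 = 0.453444 - (0.006733)·(0.453444 - 0.600000)/(0.006733 - (0.214185)) = 0.448688; f(w_3) = -0.000153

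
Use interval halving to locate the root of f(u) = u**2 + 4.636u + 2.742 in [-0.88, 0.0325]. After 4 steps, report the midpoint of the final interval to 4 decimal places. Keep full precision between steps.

f(-0.880000) = -0.563280, f(0.032500) = 2.893726 (opposite signs)
step 1: m = -0.423750, f(m) = 0.957059 > 0 → root in [-0.880000, -0.423750]
step 2: m = -0.651875, f(m) = 0.144849 > 0 → root in [-0.880000, -0.651875]
step 3: m = -0.765937, f(m) = -0.222226 < 0 → root in [-0.765937, -0.651875]
step 4: m = -0.708906, f(m) = -0.041941 < 0 → root in [-0.708906, -0.651875]
Midpoint of [-0.708906, -0.651875] = -0.680391

-0.6804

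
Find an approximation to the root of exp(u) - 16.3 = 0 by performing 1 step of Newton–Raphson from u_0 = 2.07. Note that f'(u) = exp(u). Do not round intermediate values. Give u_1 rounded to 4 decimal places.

3.1268

u_0 = 2.070000: f = -8.375177, f' = 7.924823 → u_1 = 2.070000 - (-8.375177)/(7.924823) = 3.126828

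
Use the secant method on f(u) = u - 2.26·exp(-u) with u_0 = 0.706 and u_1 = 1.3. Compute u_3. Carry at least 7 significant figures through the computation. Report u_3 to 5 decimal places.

f(u_0) = -0.409569, f(u_1) = 0.684078
u_2 = 1.300000 - (0.684078)·(1.300000 - 0.706000)/(0.684078 - (-0.409569)) = 0.928452; f(u_2) = 0.035379
u_3 = 0.928452 - (0.035379)·(0.928452 - 1.300000)/(0.035379 - (0.684078)) = 0.908188; f(u_3) = -0.003166

0.90819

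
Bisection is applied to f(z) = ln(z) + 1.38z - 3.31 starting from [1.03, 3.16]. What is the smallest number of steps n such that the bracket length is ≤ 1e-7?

25

Initial width b − a = 3.16 − 1.03 = 2.130000.
After n steps the width is (b−a)/2^n; need (b−a)/2^n ≤ 1e-7.
So n ≥ log₂(2.130000/1e-7) = log₂(21300000.0000) ≈ 24.3444.
Hence n = 25.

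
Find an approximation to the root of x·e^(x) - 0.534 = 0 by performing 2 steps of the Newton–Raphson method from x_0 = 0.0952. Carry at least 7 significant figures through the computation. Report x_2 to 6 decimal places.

0.374682

f'(x) = (x + 1)·e^(x)
x_0 = 0.095200: f = -0.429292, f' = 1.204587 → x_1 = 0.095200 - (-0.429292)/(1.204587) = 0.451581
x_1 = 0.451581: f = 0.175340, f' = 2.280133 → x_2 = 0.451581 - (0.175340)/(2.280133) = 0.374682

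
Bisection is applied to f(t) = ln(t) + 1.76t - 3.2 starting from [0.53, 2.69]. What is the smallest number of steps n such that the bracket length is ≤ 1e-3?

12

Initial width b − a = 2.69 − 0.53 = 2.160000.
After n steps the width is (b−a)/2^n; need (b−a)/2^n ≤ 1e-3.
So n ≥ log₂(2.160000/1e-3) = log₂(2160.0000) ≈ 11.0768.
Hence n = 12.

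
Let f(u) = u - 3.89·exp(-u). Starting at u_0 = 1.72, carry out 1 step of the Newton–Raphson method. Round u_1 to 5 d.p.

f'(u) = 1 + 3.89·exp(-u)
u_0 = 1.720000: f = 1.023433, f' = 1.696567 → u_1 = 1.720000 - (1.023433)/(1.696567) = 1.116763

1.11676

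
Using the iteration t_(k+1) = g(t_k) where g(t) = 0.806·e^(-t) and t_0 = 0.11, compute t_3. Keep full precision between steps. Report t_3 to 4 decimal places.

t_1 = g(0.110000) = 0.722042
t_2 = g(0.722042) = 0.391522
t_3 = g(0.391522) = 0.544878

0.5449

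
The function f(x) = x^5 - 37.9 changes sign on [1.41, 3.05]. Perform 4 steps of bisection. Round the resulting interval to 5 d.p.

[2.02500, 2.12750]

f(1.410000) = -32.326916, f(3.050000) = 226.036344 (opposite signs)
step 1: m = 2.230000, f(m) = 17.247308 > 0 → root in [1.410000, 2.230000]
step 2: m = 1.820000, f(m) = -17.930971 < 0 → root in [1.820000, 2.230000]
step 3: m = 2.025000, f(m) = -3.849371 < 0 → root in [2.025000, 2.230000]
step 4: m = 2.127500, f(m) = 5.686083 > 0 → root in [2.025000, 2.127500]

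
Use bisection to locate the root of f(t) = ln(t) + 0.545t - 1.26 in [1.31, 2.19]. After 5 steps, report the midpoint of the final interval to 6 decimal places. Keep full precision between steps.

f(1.310000) = -0.276023, f(2.190000) = 0.717452 (opposite signs)
step 1: m = 1.750000, f(m) = 0.253366 > 0 → root in [1.310000, 1.750000]
step 2: m = 1.530000, f(m) = -0.000882 < 0 → root in [1.530000, 1.750000]
step 3: m = 1.640000, f(m) = 0.128496 > 0 → root in [1.530000, 1.640000]
step 4: m = 1.585000, f(m) = 0.064409 > 0 → root in [1.530000, 1.585000]
step 5: m = 1.557500, f(m) = 0.031919 > 0 → root in [1.530000, 1.557500]
Midpoint of [1.530000, 1.557500] = 1.543750

1.543750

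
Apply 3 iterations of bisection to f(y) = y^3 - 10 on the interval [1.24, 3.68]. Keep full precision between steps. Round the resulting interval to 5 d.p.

[1.85000, 2.15500]

f(1.240000) = -8.093376, f(3.680000) = 39.836032 (opposite signs)
step 1: m = 2.460000, f(m) = 4.886936 > 0 → root in [1.240000, 2.460000]
step 2: m = 1.850000, f(m) = -3.668375 < 0 → root in [1.850000, 2.460000]
step 3: m = 2.155000, f(m) = 0.007874 > 0 → root in [1.850000, 2.155000]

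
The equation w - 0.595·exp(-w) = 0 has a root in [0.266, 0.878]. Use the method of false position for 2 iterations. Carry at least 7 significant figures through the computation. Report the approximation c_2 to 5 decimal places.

0.39934

f(0.266000) = -0.190031, f(0.878000) = 0.630710
step 1: c = 0.407700, f(c) = 0.011919 > 0 → new bracket [0.266000, 0.407700]
step 2: c = 0.399337, f(c) = 0.000232 > 0 → new bracket [0.266000, 0.399337]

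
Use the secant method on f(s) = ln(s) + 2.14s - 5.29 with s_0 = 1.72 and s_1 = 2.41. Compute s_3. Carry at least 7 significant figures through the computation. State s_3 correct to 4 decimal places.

f(s_0) = -1.066876, f(s_1) = 0.747027
s_2 = 2.410000 - (0.747027)·(2.410000 - 1.720000)/(0.747027 - (-1.066876)) = 2.125835; f(s_2) = 0.013450
s_3 = 2.125835 - (0.013450)·(2.125835 - 2.410000)/(0.013450 - (0.747027)) = 2.120624; f(s_3) = -0.000154

2.1206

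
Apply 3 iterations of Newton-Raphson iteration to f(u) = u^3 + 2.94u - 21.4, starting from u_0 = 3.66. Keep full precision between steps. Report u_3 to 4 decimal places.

f'(u) = 3u^2 + 2.94
u_0 = 3.660000: f = 38.388296, f' = 43.126800 → u_1 = 3.660000 - (38.388296)/(43.126800) = 2.769874
u_1 = 2.769874: f = 7.994456, f' = 25.956602 → u_2 = 2.769874 - (7.994456)/(25.956602) = 2.461881
u_2 = 2.461881: f = 0.759033, f' = 21.122568 → u_3 = 2.461881 - (0.759033)/(21.122568) = 2.425946

2.4259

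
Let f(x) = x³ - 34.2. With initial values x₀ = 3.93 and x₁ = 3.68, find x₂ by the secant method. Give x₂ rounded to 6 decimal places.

f(x_0) = 26.498457, f(x_1) = 15.636032
x_2 = 3.680000 - (15.636032)·(3.680000 - 3.930000)/(15.636032 - (26.498457)) = 3.320135; f(x_2) = 2.398828

3.320135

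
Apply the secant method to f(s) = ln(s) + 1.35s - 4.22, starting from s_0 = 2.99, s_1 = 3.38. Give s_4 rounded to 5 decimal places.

2.45934

Secant update: s_(k+1) = s_k − f(s_k)·(s_k − s_(k-1))/(f(s_k) − f(s_(k-1))).
f(s_0) = 0.911773, f(s_1) = 1.560876
s_2 = 3.380000 - (1.560876)·(3.380000 - 2.990000)/(1.560876 - (0.911773)) = 2.442179; f(s_2) = -0.030167
s_3 = 2.442179 - (-0.030167)·(2.442179 - 3.380000)/(-0.030167 - (1.560876)) = 2.459961; f(s_3) = 0.001093
s_4 = 2.459961 - (0.001093)·(2.459961 - 2.442179)/(0.001093 - (-0.030167)) = 2.459339; f(s_4) = 0.000001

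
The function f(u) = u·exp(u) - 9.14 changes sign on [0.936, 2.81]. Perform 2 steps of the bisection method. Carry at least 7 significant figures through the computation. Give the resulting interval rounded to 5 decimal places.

f(0.936000) = -6.753423, f(2.810000) = 37.533870 (opposite signs)
step 1: m = 1.873000, f(m) = 3.049092 > 0 → root in [0.936000, 1.873000]
step 2: m = 1.404500, f(m) = -3.418784 < 0 → root in [1.404500, 1.873000]

[1.40450, 1.87300]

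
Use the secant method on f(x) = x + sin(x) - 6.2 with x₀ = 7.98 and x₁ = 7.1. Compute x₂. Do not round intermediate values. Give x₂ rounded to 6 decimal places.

5.845962

f(x_0) = 2.772070, f(x_1) = 1.628969
x_2 = 7.100000 - (1.628969)·(7.100000 - 7.980000)/(1.628969 - (2.772070)) = 5.845962; f(x_2) = -0.777464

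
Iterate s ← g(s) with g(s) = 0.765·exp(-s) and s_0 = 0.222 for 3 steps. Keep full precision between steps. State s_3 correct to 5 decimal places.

s_1 = g(0.222000) = 0.612700
s_2 = g(0.612700) = 0.414543
s_3 = g(0.414543) = 0.505391

0.50539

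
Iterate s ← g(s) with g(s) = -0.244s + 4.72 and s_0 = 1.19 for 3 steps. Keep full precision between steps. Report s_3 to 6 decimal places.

s_1 = g(1.190000) = 4.429640
s_2 = g(4.429640) = 3.639168
s_3 = g(3.639168) = 3.832043

3.832043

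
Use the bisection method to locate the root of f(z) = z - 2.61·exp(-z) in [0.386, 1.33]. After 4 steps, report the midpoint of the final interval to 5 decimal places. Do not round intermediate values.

1.00550

f(0.386000) = -1.388201, f(1.330000) = 0.639714 (opposite signs)
step 1: m = 0.858000, f(m) = -0.248664 < 0 → root in [0.858000, 1.330000]
step 2: m = 1.094000, f(m) = 0.219978 > 0 → root in [0.858000, 1.094000]
step 3: m = 0.976000, f(m) = -0.007488 < 0 → root in [0.976000, 1.094000]
step 4: m = 1.035000, f(m) = 0.107859 > 0 → root in [0.976000, 1.035000]
Midpoint of [0.976000, 1.035000] = 1.005500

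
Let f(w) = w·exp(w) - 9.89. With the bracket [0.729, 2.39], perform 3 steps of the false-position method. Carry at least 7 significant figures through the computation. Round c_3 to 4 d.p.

1.6696

f(0.729000) = -8.378778, f(2.390000) = 16.193251
step 1: c = 1.295382, f(c) = -5.158760 < 0 → new bracket [1.295382, 2.390000]
step 2: c = 1.559847, f(c) = -2.468097 < 0 → new bracket [1.559847, 2.390000]
step 3: c = 1.669641, f(c) = -1.023769 < 0 → new bracket [1.669641, 2.390000]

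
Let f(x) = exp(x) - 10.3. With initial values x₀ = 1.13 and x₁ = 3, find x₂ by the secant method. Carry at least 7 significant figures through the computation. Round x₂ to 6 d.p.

f(x_0) = -7.204343, f(x_1) = 9.785537
x_2 = 3.000000 - (9.785537)·(3.000000 - 1.130000)/(9.785537 - (-7.204343)) = 1.922950; f(x_2) = -3.458891

1.922950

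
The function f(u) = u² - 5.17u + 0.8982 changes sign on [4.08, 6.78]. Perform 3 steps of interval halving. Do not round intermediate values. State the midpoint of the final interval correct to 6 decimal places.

f(4.080000) = -3.549000, f(6.780000) = 11.814000 (opposite signs)
step 1: m = 5.430000, f(m) = 2.310000 > 0 → root in [4.080000, 5.430000]
step 2: m = 4.755000, f(m) = -1.075125 < 0 → root in [4.755000, 5.430000]
step 3: m = 5.092500, f(m) = 0.503531 > 0 → root in [4.755000, 5.092500]
Midpoint of [4.755000, 5.092500] = 4.923750

4.923750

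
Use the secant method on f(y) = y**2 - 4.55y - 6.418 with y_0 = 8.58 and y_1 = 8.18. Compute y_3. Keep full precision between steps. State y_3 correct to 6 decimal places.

5.829838

Secant update: y_(k+1) = y_k − f(y_k)·(y_k − y_(k-1))/(f(y_k) − f(y_(k-1))).
f(y_0) = 28.159400, f(y_1) = 23.275400
y_2 = 8.180000 - (23.275400)·(8.180000 - 8.580000)/(23.275400 - (28.159400)) = 6.273743; f(y_2) = 4.396319
y_3 = 6.273743 - (4.396319)·(6.273743 - 8.180000)/(4.396319 - (23.275400)) = 5.829838; f(y_3) = 1.043248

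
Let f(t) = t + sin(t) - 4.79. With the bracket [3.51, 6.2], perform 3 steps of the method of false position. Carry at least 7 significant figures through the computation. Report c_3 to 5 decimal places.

f(3.510000) = -1.640130, f(6.200000) = 1.326911
step 1: c = 4.996987, f(c) = -0.752788 < 0 → new bracket [4.996987, 6.200000]
step 2: c = 5.432441, f(c) = -0.109330 < 0 → new bracket [5.432441, 6.200000]
step 3: c = 5.490870, f(c) = -0.011112 < 0 → new bracket [5.490870, 6.200000]

5.49087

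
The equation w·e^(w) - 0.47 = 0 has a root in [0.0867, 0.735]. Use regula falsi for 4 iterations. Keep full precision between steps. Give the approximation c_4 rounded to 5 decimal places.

0.33371

False-position update: c = (a·f(b) − b·f(a))/(f(b) − f(a)); replace the endpoint whose sign matches f(c).
f(0.086700) = -0.375448, f(0.735000) = 1.062829
step 1: c = 0.255932, f(c) = -0.139421 < 0 → new bracket [0.255932, 0.735000]
step 2: c = 0.311488, f(c) = -0.044677 < 0 → new bracket [0.311488, 0.735000]
step 3: c = 0.328573, f(c) = -0.013618 < 0 → new bracket [0.328573, 0.735000]
step 4: c = 0.333714, f(c) = -0.004087 < 0 → new bracket [0.333714, 0.735000]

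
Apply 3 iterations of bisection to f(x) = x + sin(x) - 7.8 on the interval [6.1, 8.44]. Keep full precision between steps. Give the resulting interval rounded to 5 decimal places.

[6.97750, 7.27000]

f(6.100000) = -1.882163, f(8.440000) = 1.473149 (opposite signs)
step 1: m = 7.270000, f(m) = 0.304274 > 0 → root in [6.100000, 7.270000]
step 2: m = 6.685000, f(m) = -0.723911 < 0 → root in [6.685000, 7.270000]
step 3: m = 6.977500, f(m) = -0.182641 < 0 → root in [6.977500, 7.270000]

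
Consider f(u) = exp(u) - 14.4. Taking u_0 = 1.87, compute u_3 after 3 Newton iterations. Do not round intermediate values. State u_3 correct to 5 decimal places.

Newton update: u ← u − f(u)/f'(u).
f'(u) = exp(u)
u_0 = 1.870000: f = -7.911704, f' = 6.488296 → u_1 = 1.870000 - (-7.911704)/(6.488296) = 3.089381
u_1 = 3.089381: f = 7.563472, f' = 21.963472 → u_2 = 3.089381 - (7.563472)/(21.963472) = 2.745015
u_2 = 2.745015: f = 1.164844, f' = 15.564844 → u_3 = 2.745015 - (1.164844)/(15.564844) = 2.670177

2.67018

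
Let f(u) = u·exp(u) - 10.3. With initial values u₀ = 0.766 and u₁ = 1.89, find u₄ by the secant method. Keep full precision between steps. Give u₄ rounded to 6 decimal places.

1.764990

Secant update: u_(k+1) = u_k − f(u_k)·(u_k − u_(k-1))/(f(u_k) − f(u_(k-1))).
f(u_0) = -8.652223, f(u_1) = 2.210607
u_2 = 1.890000 - (2.210607)·(1.890000 - 0.766000)/(2.210607 - (-8.652223)) = 1.661264; f(u_2) = -1.551848
u_3 = 1.661264 - (-1.551848)·(1.661264 - 1.890000)/(-1.551848 - (2.210607)) = 1.755607; f(u_3) = -0.140366
u_4 = 1.755607 - (-0.140366)·(1.755607 - 1.661264)/(-0.140366 - (-1.551848)) = 1.764990; f(u_4) = 0.010207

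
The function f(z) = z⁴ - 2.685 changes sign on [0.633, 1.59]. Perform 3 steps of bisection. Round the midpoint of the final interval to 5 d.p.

f(0.633000) = -2.524448, f(1.590000) = 3.706290 (opposite signs)
step 1: m = 1.111500, f(m) = -1.158707 < 0 → root in [1.111500, 1.590000]
step 2: m = 1.350750, f(m) = 0.643894 > 0 → root in [1.111500, 1.350750]
step 3: m = 1.231125, f(m) = -0.387748 < 0 → root in [1.231125, 1.350750]
Midpoint of [1.231125, 1.350750] = 1.290938

1.29094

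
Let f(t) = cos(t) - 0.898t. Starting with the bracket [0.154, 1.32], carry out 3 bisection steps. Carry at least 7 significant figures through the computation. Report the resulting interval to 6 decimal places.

[0.737000, 0.882750]

f(0.154000) = 0.849873, f(1.320000) = -0.937185 (opposite signs)
step 1: m = 0.737000, f(m) = 0.078662 > 0 → root in [0.737000, 1.320000]
step 2: m = 1.028500, f(m) = -0.407489 < 0 → root in [0.737000, 1.028500]
step 3: m = 0.882750, f(m) = -0.157680 < 0 → root in [0.737000, 0.882750]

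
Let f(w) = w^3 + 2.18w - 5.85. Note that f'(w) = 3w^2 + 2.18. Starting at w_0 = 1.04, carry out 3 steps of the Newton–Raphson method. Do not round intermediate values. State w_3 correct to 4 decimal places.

1.4067

w_0 = 1.040000: f = -2.457936, f' = 5.424800 → w_1 = 1.040000 - (-2.457936)/(5.424800) = 1.493092
w_1 = 1.493092: f = 0.733530, f' = 8.867975 → w_2 = 1.493092 - (0.733530)/(8.867975) = 1.410376
w_2 = 1.410376: f = 0.030082, f' = 8.147479 → w_3 = 1.410376 - (0.030082)/(8.147479) = 1.406684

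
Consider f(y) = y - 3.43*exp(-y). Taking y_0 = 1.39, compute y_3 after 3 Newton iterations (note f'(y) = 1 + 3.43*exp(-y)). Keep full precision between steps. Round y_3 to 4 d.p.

Newton update: y ← y − f(y)/f'(y).
y_0 = 1.390000: f = 0.535672, f' = 1.854328 → y_1 = 1.390000 - (0.535672)/(1.854328) = 1.101124
y_1 = 1.101124: f = -0.039342, f' = 2.140466 → y_2 = 1.101124 - (-0.039342)/(2.140466) = 1.119504
y_2 = 1.119504: f = -0.000191, f' = 2.119695 → y_3 = 1.119504 - (-0.000191)/(2.119695) = 1.119594

1.1196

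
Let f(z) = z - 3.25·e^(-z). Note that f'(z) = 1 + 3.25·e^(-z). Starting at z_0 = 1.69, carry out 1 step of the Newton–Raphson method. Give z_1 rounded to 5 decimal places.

Newton update: z ← z − f(z)/f'(z).
z_0 = 1.690000: f = 1.090312, f' = 1.599688 → z_1 = 1.690000 - (1.090312)/(1.599688) = 1.008423

1.00842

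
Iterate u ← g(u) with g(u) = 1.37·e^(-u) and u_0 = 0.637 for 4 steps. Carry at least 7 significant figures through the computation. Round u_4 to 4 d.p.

0.6767

u_1 = g(0.637000) = 0.724561
u_2 = g(0.724561) = 0.663816
u_3 = g(0.663816) = 0.705389
u_4 = g(0.705389) = 0.676665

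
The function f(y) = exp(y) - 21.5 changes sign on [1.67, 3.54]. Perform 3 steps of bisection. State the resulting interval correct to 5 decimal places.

[2.83875, 3.07250]

f(1.670000) = -16.187832, f(3.540000) = 12.966919 (opposite signs)
step 1: m = 2.605000, f(m) = -7.968775 < 0 → root in [2.605000, 3.540000]
step 2: m = 3.072500, f(m) = 0.095825 > 0 → root in [2.605000, 3.072500]
step 3: m = 2.838750, f(m) = -4.405616 < 0 → root in [2.838750, 3.072500]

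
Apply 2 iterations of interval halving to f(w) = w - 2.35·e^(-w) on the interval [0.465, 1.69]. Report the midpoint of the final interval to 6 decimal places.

0.924375

f(0.465000) = -1.011117, f(1.690000) = 1.256379 (opposite signs)
step 1: m = 1.077500, f(m) = 0.277453 > 0 → root in [0.465000, 1.077500]
step 2: m = 0.771250, f(m) = -0.315471 < 0 → root in [0.771250, 1.077500]
Midpoint of [0.771250, 1.077500] = 0.924375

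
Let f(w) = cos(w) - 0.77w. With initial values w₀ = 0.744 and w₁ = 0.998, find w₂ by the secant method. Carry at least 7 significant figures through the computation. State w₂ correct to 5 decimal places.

Secant update: w_(k+1) = w_k − f(w_k)·(w_k − w_(k-1))/(f(w_k) − f(w_(k-1))).
f(w_0) = 0.162886, f(w_1) = -0.226476
w_2 = 0.998000 - (-0.226476)·(0.998000 - 0.744000)/(-0.226476 - (0.162886)) = 0.850258; f(w_2) = 0.005090

0.85026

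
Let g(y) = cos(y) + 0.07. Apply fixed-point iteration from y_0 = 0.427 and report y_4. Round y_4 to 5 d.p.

0.70724

y_1 = g(0.427000) = 0.980212
y_2 = g(0.980212) = 0.626846
y_3 = g(0.626846) = 0.879882
y_4 = g(0.879882) = 0.707242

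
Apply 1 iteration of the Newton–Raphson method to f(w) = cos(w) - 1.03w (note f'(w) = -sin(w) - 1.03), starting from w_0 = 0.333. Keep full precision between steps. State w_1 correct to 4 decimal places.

0.7767

w_0 = 0.333000: f = 0.602076, f' = -1.356880 → w_1 = 0.333000 - (0.602076)/(-1.356880) = 0.776721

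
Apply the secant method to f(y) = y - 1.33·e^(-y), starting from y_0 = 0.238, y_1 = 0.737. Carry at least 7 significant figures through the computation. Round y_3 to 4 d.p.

f(y_0) = -0.810310, f(y_1) = 0.100532
y_2 = 0.737000 - (0.100532)·(0.737000 - 0.238000)/(0.100532 - (-0.810310)) = 0.681924; f(y_2) = 0.009419
y_3 = 0.681924 - (0.009419)·(0.681924 - 0.737000)/(0.009419 - (0.100532)) = 0.676231; f(y_3) = -0.000114

0.6762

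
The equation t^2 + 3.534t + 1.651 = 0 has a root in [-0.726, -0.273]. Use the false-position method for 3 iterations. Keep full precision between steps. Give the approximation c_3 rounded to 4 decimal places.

f(-0.726000) = -0.387608, f(-0.273000) = 0.760747
step 1: c = -0.573097, f(c) = -0.045886 < 0 → new bracket [-0.573097, -0.273000]
step 2: c = -0.556026, f(c) = -0.004832 < 0 → new bracket [-0.556026, -0.273000]
step 3: c = -0.554240, f(c) = -0.000502 < 0 → new bracket [-0.554240, -0.273000]

-0.5542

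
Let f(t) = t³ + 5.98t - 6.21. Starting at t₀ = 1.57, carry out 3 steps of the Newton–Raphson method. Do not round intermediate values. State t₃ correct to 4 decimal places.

f'(t) = 3t² + 5.98
t_0 = 1.570000: f = 7.048493, f' = 13.374700 → t_1 = 1.570000 - (7.048493)/(13.374700) = 1.042998
t_1 = 1.042998: f = 1.161748, f' = 9.243535 → t_2 = 1.042998 - (1.161748)/(9.243535) = 0.917316
t_2 = 0.917316: f = 0.047440, f' = 8.504405 → t_3 = 0.917316 - (0.047440)/(8.504405) = 0.911737

0.9117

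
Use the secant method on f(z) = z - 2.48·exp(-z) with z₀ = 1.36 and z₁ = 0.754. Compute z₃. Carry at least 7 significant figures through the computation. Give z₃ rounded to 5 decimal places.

0.95563

f(z_0) = 0.723481, f(z_1) = -0.412793
z_2 = 0.754000 - (-0.412793)·(0.754000 - 1.360000)/(-0.412793 - (0.723481)) = 0.974151; f(z_2) = 0.037920
z_3 = 0.974151 - (0.037920)·(0.974151 - 0.754000)/(0.037920 - (-0.412793)) = 0.955629; f(z_3) = 0.001895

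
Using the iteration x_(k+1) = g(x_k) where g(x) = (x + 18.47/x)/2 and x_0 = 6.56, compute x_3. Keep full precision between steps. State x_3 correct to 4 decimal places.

4.2977

x_1 = g(6.560000) = 4.687774
x_2 = g(4.687774) = 4.313905
x_3 = g(4.313905) = 4.297704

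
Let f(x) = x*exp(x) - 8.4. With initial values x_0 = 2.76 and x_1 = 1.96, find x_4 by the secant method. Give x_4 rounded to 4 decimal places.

1.6399

f(x_0) = 35.207567, f(x_1) = 5.514681
x_2 = 1.960000 - (5.514681)·(1.960000 - 2.760000)/(5.514681 - (35.207567)) = 1.811421; f(x_2) = 2.684329
x_3 = 1.811421 - (2.684329)·(1.811421 - 1.960000)/(2.684329 - (5.514681)) = 1.670507; f(x_3) = 0.478515
x_4 = 1.670507 - (0.478515)·(1.670507 - 1.811421)/(0.478515 - (2.684329)) = 1.639938; f(x_4) = 0.053637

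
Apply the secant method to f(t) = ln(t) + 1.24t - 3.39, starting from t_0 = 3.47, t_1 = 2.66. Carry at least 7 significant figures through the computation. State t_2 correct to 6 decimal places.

f(t_0) = 2.156955, f(t_1) = 0.886726
t_2 = 2.660000 - (0.886726)·(2.660000 - 3.470000)/(0.886726 - (2.156955)) = 2.094552; f(t_2) = -0.053416

2.094552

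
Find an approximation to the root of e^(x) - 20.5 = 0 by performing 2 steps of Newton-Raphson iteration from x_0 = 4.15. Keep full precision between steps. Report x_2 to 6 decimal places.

3.109050

f'(x) = e^(x)
x_0 = 4.150000: f = 42.934000, f' = 63.434000 → x_1 = 4.150000 - (42.934000)/(63.434000) = 3.473171
x_1 = 3.473171: f = 11.738795, f' = 32.238795 → x_2 = 3.473171 - (11.738795)/(32.238795) = 3.109050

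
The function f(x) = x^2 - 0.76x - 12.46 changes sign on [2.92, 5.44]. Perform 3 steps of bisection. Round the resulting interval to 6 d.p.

f(2.920000) = -6.152800, f(5.440000) = 12.999200 (opposite signs)
step 1: m = 4.180000, f(m) = 1.835600 > 0 → root in [2.920000, 4.180000]
step 2: m = 3.550000, f(m) = -2.555500 < 0 → root in [3.550000, 4.180000]
step 3: m = 3.865000, f(m) = -0.459175 < 0 → root in [3.865000, 4.180000]

[3.865000, 4.180000]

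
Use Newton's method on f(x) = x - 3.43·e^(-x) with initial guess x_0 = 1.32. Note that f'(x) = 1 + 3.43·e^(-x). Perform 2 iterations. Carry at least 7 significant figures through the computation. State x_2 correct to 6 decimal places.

1.119566

x_0 = 1.320000: f = 0.403726, f' = 1.916274 → x_1 = 1.320000 - (0.403726)/(1.916274) = 1.109317
x_1 = 1.109317: f = -0.021842, f' = 2.131159 → x_2 = 1.109317 - (-0.021842)/(2.131159) = 1.119566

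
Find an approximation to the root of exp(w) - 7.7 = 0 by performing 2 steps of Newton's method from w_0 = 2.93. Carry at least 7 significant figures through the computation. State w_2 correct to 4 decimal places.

f'(w) = exp(w)
w_0 = 2.930000: f = 11.027630, f' = 18.727630 → w_1 = 2.930000 - (11.027630)/(18.727630) = 2.341157
w_1 = 2.341157: f = 2.693257, f' = 10.393257 → w_2 = 2.341157 - (2.693257)/(10.393257) = 2.082022

2.0820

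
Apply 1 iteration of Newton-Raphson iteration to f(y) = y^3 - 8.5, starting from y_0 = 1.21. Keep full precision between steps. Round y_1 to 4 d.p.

f'(y) = 3y^2
y_0 = 1.210000: f = -6.728439, f' = 4.392300 → y_1 = 1.210000 - (-6.728439)/(4.392300) = 2.741871

2.7419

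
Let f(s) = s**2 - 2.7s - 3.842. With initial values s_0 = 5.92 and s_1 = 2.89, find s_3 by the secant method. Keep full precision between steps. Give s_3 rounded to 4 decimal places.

f(s_0) = 15.220400, f(s_1) = -3.292900
s_2 = 2.890000 - (-3.292900)·(2.890000 - 5.920000)/(-3.292900 - (15.220400)) = 3.428936; f(s_2) = -1.342524
s_3 = 3.428936 - (-1.342524)·(3.428936 - 2.890000)/(-1.342524 - (-3.292900)) = 3.799908; f(s_3) = 0.337551

3.7999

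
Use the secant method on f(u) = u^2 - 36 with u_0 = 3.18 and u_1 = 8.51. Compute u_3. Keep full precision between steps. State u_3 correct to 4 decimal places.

5.8907

Secant update: u_(k+1) = u_k − f(u_k)·(u_k − u_(k-1))/(f(u_k) − f(u_(k-1))).
f(u_0) = -25.887600, f(u_1) = 36.420100
u_2 = 8.510000 - (36.420100)·(8.510000 - 3.180000)/(36.420100 - (-25.887600)) = 5.394508; f(u_2) = -6.899282
u_3 = 5.394508 - (-6.899282)·(5.394508 - 8.510000)/(-6.899282 - (36.420100)) = 5.890698; f(u_3) = -1.299672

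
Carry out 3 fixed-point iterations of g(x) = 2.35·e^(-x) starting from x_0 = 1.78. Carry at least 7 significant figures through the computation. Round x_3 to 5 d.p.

0.48351

x_1 = g(1.780000) = 0.396300
x_2 = g(0.396300) = 1.581092
x_3 = g(1.581092) = 0.483513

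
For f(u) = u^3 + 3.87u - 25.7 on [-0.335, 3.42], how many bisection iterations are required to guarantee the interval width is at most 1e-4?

Initial width b − a = 3.42 − -0.335 = 3.755000.
After n steps the width is (b−a)/2^n; need (b−a)/2^n ≤ 1e-4.
So n ≥ log₂(3.755000/1e-4) = log₂(37550.0000) ≈ 15.1965.
Hence n = 16.

16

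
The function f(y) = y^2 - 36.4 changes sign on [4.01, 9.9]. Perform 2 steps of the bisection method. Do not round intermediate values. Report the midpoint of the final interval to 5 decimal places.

f(4.010000) = -20.319900, f(9.900000) = 61.610000 (opposite signs)
step 1: m = 6.955000, f(m) = 11.972025 > 0 → root in [4.010000, 6.955000]
step 2: m = 5.482500, f(m) = -6.342194 < 0 → root in [5.482500, 6.955000]
Midpoint of [5.482500, 6.955000] = 6.218750

6.21875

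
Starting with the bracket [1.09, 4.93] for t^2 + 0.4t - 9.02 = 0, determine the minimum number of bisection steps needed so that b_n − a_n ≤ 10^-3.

Initial width b − a = 4.93 − 1.09 = 3.840000.
After n steps the width is (b−a)/2^n; need (b−a)/2^n ≤ 10^-3.
So n ≥ log₂(3.840000/10^-3) = log₂(3840.0000) ≈ 11.9069.
Hence n = 12.

12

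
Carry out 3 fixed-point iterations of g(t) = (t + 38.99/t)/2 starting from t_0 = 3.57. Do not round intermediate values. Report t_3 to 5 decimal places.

6.24458

t_1 = g(3.570000) = 7.245784
t_2 = g(7.245784) = 6.313422
t_3 = g(6.313422) = 6.244577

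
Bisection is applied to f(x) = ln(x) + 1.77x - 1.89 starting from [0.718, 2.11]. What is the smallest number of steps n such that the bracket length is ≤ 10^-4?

14

Initial width b − a = 2.11 − 0.718 = 1.392000.
After n steps the width is (b−a)/2^n; need (b−a)/2^n ≤ 10^-4.
So n ≥ log₂(1.392000/10^-4) = log₂(13920.0000) ≈ 13.7649.
Hence n = 14.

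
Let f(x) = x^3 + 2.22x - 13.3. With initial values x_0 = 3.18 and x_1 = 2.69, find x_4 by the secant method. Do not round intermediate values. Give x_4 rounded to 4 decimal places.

2.0623

f(x_0) = 25.917032, f(x_1) = 12.136909
x_2 = 2.690000 - (12.136909)·(2.690000 - 3.180000)/(12.136909 - (25.917032)) = 2.258430; f(x_2) = 3.232853
x_3 = 2.258430 - (3.232853)·(2.258430 - 2.690000)/(3.232853 - (12.136909)) = 2.101737; f(x_3) = 0.649860
x_4 = 2.101737 - (0.649860)·(2.101737 - 2.258430)/(0.649860 - (3.232853)) = 2.062315; f(x_4) = 0.049655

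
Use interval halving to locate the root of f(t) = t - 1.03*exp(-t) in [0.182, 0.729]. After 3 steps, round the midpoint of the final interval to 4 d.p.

0.5581

f(0.182000) = -0.676609, f(0.729000) = 0.232137 (opposite signs)
step 1: m = 0.455500, f(m) = -0.197655 < 0 → root in [0.455500, 0.729000]
step 2: m = 0.592250, f(m) = 0.022576 > 0 → root in [0.455500, 0.592250]
step 3: m = 0.523875, f(m) = -0.086113 < 0 → root in [0.523875, 0.592250]
Midpoint of [0.523875, 0.592250] = 0.558062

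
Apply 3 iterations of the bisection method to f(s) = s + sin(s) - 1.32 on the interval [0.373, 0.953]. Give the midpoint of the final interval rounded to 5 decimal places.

0.69925

f(0.373000) = -0.582589, f(0.953000) = 0.448157 (opposite signs)
step 1: m = 0.663000, f(m) = -0.041516 < 0 → root in [0.663000, 0.953000]
step 2: m = 0.808000, f(m) = 0.210907 > 0 → root in [0.663000, 0.808000]
step 3: m = 0.735500, f(m) = 0.086458 > 0 → root in [0.663000, 0.735500]
Midpoint of [0.663000, 0.735500] = 0.699250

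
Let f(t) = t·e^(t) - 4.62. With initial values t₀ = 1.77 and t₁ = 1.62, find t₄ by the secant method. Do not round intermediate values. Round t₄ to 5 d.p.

1.28335

f(t_0) = 5.771410, f(t_1) = 3.566006
t_2 = 1.620000 - (3.566006)·(1.620000 - 1.770000)/(3.566006 - (5.771410)) = 1.377459; f(t_2) = 0.841369
t_3 = 1.377459 - (0.841369)·(1.377459 - 1.620000)/(0.841369 - (3.566006)) = 1.302562; f(t_3) = 0.171749
t_4 = 1.302562 - (0.171749)·(1.302562 - 1.377459)/(0.171749 - (0.841369)) = 1.283352; f(t_4) = 0.011254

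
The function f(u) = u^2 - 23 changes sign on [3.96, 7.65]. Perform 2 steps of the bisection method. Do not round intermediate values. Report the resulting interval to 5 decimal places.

[3.96000, 4.88250]

f(3.960000) = -7.318400, f(7.650000) = 35.522500 (opposite signs)
step 1: m = 5.805000, f(m) = 10.698025 > 0 → root in [3.960000, 5.805000]
step 2: m = 4.882500, f(m) = 0.838806 > 0 → root in [3.960000, 4.882500]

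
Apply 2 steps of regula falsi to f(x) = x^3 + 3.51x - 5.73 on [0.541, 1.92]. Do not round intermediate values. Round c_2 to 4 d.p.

1.1118

f(0.541000) = -3.672750, f(1.920000) = 8.087088
step 1: c = 0.971680, f(c) = -1.401983 < 0 → new bracket [0.971680, 1.920000]
step 2: c = 1.111791, f(c) = -0.453351 < 0 → new bracket [1.111791, 1.920000]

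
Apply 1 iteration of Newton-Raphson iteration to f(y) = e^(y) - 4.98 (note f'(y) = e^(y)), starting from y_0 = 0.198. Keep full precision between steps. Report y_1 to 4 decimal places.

3.2834

Newton update: y ← y − f(y)/f'(y).
y_0 = 0.198000: f = -3.761038, f' = 1.218962 → y_1 = 0.198000 - (-3.761038)/(1.218962) = 3.283442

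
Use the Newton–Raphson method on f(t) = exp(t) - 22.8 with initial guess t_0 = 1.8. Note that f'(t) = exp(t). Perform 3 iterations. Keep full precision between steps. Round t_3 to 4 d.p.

Newton update: t ← t − f(t)/f'(t).
t_0 = 1.800000: f = -16.750353, f' = 6.049647 → t_1 = 1.800000 - (-16.750353)/(6.049647) = 4.568815
t_1 = 4.568815: f = 73.629739, f' = 96.429739 → t_2 = 4.568815 - (73.629739)/(96.429739) = 3.805256
t_2 = 3.805256: f = 22.136763, f' = 44.936763 → t_3 = 3.805256 - (22.136763)/(44.936763) = 3.312636

3.3126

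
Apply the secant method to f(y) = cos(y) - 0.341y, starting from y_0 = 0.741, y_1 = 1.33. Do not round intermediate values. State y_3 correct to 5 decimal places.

1.16269

Secant update: y_(k+1) = y_k − f(y_k)·(y_k − y_(k-1))/(f(y_k) − f(y_(k-1))).
f(y_0) = 0.485113, f(y_1) = -0.215054
y_2 = 1.330000 - (-0.215054)·(1.330000 - 0.741000)/(-0.215054 - (0.485113)) = 1.149091; f(y_2) = 0.017477
y_3 = 1.149091 - (0.017477)·(1.149091 - 1.330000)/(0.017477 - (-0.215054)) = 1.162688; f(y_3) = 0.000397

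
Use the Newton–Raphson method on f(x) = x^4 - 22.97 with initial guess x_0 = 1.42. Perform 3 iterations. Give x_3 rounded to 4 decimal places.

f'(x) = 4x^3
x_0 = 1.420000: f = -18.904131, f' = 11.453152 → x_1 = 1.420000 - (-18.904131)/(11.453152) = 3.070561
x_1 = 3.070561: f = 65.923737, f' = 115.801282 → x_2 = 3.070561 - (65.923737)/(115.801282) = 2.501278
x_2 = 2.501278: f = 16.172444, f' = 62.595908 → x_3 = 2.501278 - (16.172444)/(62.595908) = 2.242915

2.2429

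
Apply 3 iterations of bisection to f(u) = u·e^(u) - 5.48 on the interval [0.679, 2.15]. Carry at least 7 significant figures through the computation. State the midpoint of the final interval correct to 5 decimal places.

1.32256

f(0.679000) = -4.141077, f(2.150000) = 12.977446 (opposite signs)
step 1: m = 1.414500, f(m) = 0.339859 > 0 → root in [0.679000, 1.414500]
step 2: m = 1.046750, f(m) = -2.498459 < 0 → root in [1.046750, 1.414500]
step 3: m = 1.230625, f(m) = -1.267117 < 0 → root in [1.230625, 1.414500]
Midpoint of [1.230625, 1.414500] = 1.322562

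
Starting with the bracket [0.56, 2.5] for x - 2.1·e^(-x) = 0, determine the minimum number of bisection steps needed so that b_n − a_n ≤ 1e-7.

25

Initial width b − a = 2.5 − 0.56 = 1.940000.
After n steps the width is (b−a)/2^n; need (b−a)/2^n ≤ 1e-7.
So n ≥ log₂(1.940000/1e-7) = log₂(19400000.0000) ≈ 24.2096.
Hence n = 25.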